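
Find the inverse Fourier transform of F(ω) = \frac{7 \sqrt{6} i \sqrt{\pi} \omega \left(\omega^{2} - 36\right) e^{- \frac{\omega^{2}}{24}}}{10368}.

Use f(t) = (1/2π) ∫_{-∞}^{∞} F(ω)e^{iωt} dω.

f(t) = 7 t^{3} e^{- 6 t^{2}}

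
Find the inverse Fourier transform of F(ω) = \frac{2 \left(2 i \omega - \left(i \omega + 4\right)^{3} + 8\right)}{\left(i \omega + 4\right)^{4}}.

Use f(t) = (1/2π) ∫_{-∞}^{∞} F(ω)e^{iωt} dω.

f(t) = 2 \left(t^{2} - 1\right) e^{- 4 t} u\left(t\right)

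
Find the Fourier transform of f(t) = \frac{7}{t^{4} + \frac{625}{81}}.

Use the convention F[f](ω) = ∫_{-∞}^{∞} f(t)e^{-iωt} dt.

F(ω) = \frac{189 \pi e^{- \frac{5 \sqrt{2} \left|{\omega}\right|}{6}} \sin{\left(\frac{5 \sqrt{2} \left|{\omega}\right|}{6} + \frac{\pi}{4} \right)}}{125}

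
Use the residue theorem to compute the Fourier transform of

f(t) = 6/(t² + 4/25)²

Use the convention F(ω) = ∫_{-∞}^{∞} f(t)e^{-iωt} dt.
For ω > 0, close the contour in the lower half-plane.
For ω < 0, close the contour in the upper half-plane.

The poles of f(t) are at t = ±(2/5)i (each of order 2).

Let g(z) = f(z)e^{-iωz}; for large |z| the factor e^{-iωz} decays in the lower half-plane when ω > 0 and in the upper half-plane when ω < 0.

Case ω > 0 (lower half-plane, clockwise contour ⇒ F(ω) = -2πi·ΣRes):
  Res_{z = - \frac{2 i}{5}} g(z) = \frac{75 i \left(2 \omega + 5\right) e^{- \frac{2 \omega}{5}}}{16} (pole of order 2)
  F(ω) = -2πi·ΣRes = \frac{75 \pi \left(2 \omega + 5\right) e^{- \frac{2 \omega}{5}}}{8}

Case ω < 0 (upper half-plane, counterclockwise contour ⇒ F(ω) = +2πi·ΣRes):
  Res_{z = \frac{2 i}{5}} g(z) = \frac{75 i \left(2 \omega - 5\right) e^{\frac{2 \omega}{5}}}{16} (pole of order 2)
  F(ω) = 2πi·ΣRes = \frac{75 \pi \left(5 - 2 \omega\right) e^{\frac{2 \omega}{5}}}{8}

Both cases combine into a single formula in |ω|:

F(ω) = \frac{75 \pi \left(2 \left|{\omega}\right| + 5\right) e^{- \frac{2 \left|{\omega}\right|}{5}}}{8}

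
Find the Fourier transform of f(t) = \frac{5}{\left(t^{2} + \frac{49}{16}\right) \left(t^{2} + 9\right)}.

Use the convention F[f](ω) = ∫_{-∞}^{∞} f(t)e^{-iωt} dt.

F(ω) = - \frac{16 \pi e^{- 3 \left|{\omega}\right|}}{57} + \frac{64 \pi e^{- \frac{7 \left|{\omega}\right|}{4}}}{133}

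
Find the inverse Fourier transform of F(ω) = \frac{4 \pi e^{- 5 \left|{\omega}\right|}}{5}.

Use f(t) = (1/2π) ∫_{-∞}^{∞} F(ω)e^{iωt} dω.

f(t) = \frac{4}{t^{2} + 25}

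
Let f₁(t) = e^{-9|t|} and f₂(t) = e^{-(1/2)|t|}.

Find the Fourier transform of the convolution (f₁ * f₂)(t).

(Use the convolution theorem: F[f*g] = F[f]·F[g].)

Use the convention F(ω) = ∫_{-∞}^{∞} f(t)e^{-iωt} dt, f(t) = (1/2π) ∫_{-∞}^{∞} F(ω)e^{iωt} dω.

F[f₁*f₂](ω) = \frac{72}{\left(\omega^{2} + 81\right) \left(4 \omega^{2} + 1\right)}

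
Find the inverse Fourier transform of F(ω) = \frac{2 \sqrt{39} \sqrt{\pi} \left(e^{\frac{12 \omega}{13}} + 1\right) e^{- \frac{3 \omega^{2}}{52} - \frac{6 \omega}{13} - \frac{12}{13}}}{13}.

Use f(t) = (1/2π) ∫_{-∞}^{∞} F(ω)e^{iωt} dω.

f(t) = 4 e^{- \frac{13 t^{2}}{3}} \cos{\left(4 t \right)}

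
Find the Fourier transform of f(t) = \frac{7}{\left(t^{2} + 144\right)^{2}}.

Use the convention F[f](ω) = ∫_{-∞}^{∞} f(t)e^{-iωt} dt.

F(ω) = \frac{7 \pi \left(12 \left|{\omega}\right| + 1\right) e^{- 12 \left|{\omega}\right|}}{3456}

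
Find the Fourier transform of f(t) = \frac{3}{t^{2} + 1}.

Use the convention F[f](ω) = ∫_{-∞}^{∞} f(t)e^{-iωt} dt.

F(ω) = 3 \pi e^{- \left|{\omega}\right|}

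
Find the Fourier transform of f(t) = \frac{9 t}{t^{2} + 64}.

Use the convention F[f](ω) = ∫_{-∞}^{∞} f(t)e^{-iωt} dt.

F(ω) = - 9 i \pi e^{- 8 \left|{\omega}\right|} \operatorname{sign}{\left(\omega \right)}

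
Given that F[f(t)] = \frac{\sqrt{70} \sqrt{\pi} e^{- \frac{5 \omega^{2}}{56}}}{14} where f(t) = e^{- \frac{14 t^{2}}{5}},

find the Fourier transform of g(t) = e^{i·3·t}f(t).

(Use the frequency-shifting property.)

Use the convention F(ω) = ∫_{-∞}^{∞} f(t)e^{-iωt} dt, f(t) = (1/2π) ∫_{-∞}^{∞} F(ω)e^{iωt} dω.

F[g](ω) = \frac{\sqrt{70} \sqrt{\pi} e^{- \frac{5 \left(\omega - 3\right)^{2}}{56}}}{14}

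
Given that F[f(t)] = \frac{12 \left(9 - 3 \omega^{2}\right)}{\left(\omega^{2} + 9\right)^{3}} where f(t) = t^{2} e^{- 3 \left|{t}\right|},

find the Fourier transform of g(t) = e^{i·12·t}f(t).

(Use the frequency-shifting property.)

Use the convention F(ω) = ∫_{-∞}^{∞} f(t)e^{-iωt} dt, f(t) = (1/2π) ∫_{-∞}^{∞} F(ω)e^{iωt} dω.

F[g](ω) = \frac{36 \left(3 - \left(\omega - 12\right)^{2}\right)}{\left(\left(\omega - 12\right)^{2} + 9\right)^{3}}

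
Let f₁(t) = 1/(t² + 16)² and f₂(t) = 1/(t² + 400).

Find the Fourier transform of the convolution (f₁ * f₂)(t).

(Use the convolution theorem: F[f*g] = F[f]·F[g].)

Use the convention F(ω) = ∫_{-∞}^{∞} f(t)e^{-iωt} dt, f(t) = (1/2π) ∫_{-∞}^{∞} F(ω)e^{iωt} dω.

F[f₁*f₂](ω) = \frac{\pi^{2} \left(4 \left|{\omega}\right| + 1\right) e^{- 24 \left|{\omega}\right|}}{2560}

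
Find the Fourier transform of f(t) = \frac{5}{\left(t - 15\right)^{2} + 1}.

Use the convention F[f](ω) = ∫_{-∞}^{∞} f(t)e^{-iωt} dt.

F(ω) = 5 \pi e^{- 15 i \omega - \left|{\omega}\right|}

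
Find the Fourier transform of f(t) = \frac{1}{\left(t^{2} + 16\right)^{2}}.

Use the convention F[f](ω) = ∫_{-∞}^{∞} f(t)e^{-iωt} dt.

F(ω) = \frac{\pi \left(4 \left|{\omega}\right| + 1\right) e^{- 4 \left|{\omega}\right|}}{128}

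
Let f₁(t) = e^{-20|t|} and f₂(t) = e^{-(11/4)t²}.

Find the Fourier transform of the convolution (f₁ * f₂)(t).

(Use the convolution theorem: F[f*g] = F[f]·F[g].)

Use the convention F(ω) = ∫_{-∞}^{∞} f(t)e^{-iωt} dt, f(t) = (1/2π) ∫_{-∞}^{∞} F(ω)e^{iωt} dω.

F[f₁*f₂](ω) = \frac{80 \sqrt{11} \sqrt{\pi} e^{- \frac{\omega^{2}}{11}}}{11 \left(\omega^{2} + 400\right)}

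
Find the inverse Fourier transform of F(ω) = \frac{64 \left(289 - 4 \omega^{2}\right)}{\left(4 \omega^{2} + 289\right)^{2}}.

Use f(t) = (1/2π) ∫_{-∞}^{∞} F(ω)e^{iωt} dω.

f(t) = 8 e^{- \frac{17 \left|{t}\right|}{2}} \left|{t}\right|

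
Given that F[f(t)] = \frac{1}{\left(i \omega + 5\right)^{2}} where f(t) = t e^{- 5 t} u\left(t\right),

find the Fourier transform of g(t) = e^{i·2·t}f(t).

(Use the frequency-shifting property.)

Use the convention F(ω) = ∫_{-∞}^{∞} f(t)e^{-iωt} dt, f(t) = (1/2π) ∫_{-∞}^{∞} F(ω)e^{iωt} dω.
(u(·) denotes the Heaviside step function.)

F[g](ω) = \frac{1}{\left(i \left(\omega - 2\right) + 5\right)^{2}}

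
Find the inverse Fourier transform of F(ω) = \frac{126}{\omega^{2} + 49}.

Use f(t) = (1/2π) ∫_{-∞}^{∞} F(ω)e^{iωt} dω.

f(t) = 9 e^{- 7 \left|{t}\right|}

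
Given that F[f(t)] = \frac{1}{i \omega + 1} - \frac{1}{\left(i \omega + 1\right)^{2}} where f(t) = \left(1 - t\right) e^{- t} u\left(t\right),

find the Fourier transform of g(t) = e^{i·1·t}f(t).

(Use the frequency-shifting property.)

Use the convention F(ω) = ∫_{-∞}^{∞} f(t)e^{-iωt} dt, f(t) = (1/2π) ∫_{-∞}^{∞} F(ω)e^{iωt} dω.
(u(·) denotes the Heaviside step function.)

F[g](ω) = \frac{i \left(1 - \omega\right)}{\omega^{2} - 2 \omega \left(1 + i\right) + 2 i}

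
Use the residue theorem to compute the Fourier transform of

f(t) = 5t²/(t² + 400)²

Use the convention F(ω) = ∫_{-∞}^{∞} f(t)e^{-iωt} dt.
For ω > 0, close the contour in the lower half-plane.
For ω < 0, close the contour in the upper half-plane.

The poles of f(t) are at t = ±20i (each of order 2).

Let g(z) = f(z)e^{-iωz}; for large |z| the factor e^{-iωz} decays in the lower half-plane when ω > 0 and in the upper half-plane when ω < 0.

Case ω > 0 (lower half-plane, clockwise contour ⇒ F(ω) = -2πi·ΣRes):
  Res_{z = - 20 i} g(z) = \frac{i \left(1 - 20 \omega\right) e^{- 20 \omega}}{16} (pole of order 2)
  F(ω) = -2πi·ΣRes = \frac{\pi \left(1 - 20 \omega\right) e^{- 20 \omega}}{8}

Case ω < 0 (upper half-plane, counterclockwise contour ⇒ F(ω) = +2πi·ΣRes):
  Res_{z = 20 i} g(z) = \frac{i \left(- 20 \omega - 1\right) e^{20 \omega}}{16} (pole of order 2)
  F(ω) = 2πi·ΣRes = \frac{\pi \left(20 \omega + 1\right) e^{20 \omega}}{8}

Both cases combine into a single formula in |ω|:

F(ω) = \frac{\pi \left(1 - 20 \left|{\omega}\right|\right) e^{- 20 \left|{\omega}\right|}}{8}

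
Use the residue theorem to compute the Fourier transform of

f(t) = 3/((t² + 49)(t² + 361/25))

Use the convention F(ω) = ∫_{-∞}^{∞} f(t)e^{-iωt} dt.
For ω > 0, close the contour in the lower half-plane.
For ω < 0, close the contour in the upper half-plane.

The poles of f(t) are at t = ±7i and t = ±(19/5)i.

Let g(z) = f(z)e^{-iωz}; for large |z| the factor e^{-iωz} decays in the lower half-plane when ω > 0 and in the upper half-plane when ω < 0.

Case ω > 0 (lower half-plane, clockwise contour ⇒ F(ω) = -2πi·ΣRes):
  Res_{z = - 7 i} g(z) = - \frac{25 i e^{- 7 \omega}}{4032}
  Res_{z = - \frac{19 i}{5}} g(z) = \frac{125 i e^{- \frac{19 \omega}{5}}}{10944}
  F(ω) = -2πi·ΣRes = - \frac{25 \pi e^{- 7 \omega}}{2016} + \frac{125 \pi e^{- \frac{19 \omega}{5}}}{5472}

Case ω < 0 (upper half-plane, counterclockwise contour ⇒ F(ω) = +2πi·ΣRes):
  Res_{z = 7 i} g(z) = \frac{25 i e^{7 \omega}}{4032}
  Res_{z = \frac{19 i}{5}} g(z) = - \frac{125 i e^{\frac{19 \omega}{5}}}{10944}
  F(ω) = 2πi·ΣRes = \frac{25 \pi \left(35 e^{\frac{19 \omega}{5}} - 19 e^{7 \omega}\right)}{38304}

Both cases combine into a single formula in |ω|:

F(ω) = - \frac{25 \pi e^{- 7 \left|{\omega}\right|}}{2016} + \frac{125 \pi e^{- \frac{19 \left|{\omega}\right|}{5}}}{5472}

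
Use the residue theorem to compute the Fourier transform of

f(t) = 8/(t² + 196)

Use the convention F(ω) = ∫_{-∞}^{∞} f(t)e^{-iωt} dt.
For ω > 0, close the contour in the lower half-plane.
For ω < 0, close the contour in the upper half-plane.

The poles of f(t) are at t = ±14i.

Let g(z) = f(z)e^{-iωz}; for large |z| the factor e^{-iωz} decays in the lower half-plane when ω > 0 and in the upper half-plane when ω < 0.

Case ω > 0 (lower half-plane, clockwise contour ⇒ F(ω) = -2πi·ΣRes):
  Res_{z = - 14 i} g(z) = \frac{2 i e^{- 14 \omega}}{7}
  F(ω) = -2πi·ΣRes = \frac{4 \pi e^{- 14 \omega}}{7}

Case ω < 0 (upper half-plane, counterclockwise contour ⇒ F(ω) = +2πi·ΣRes):
  Res_{z = 14 i} g(z) = - \frac{2 i e^{14 \omega}}{7}
  F(ω) = 2πi·ΣRes = \frac{4 \pi e^{14 \omega}}{7}

Both cases combine into a single formula in |ω|:

F(ω) = \frac{4 \pi e^{- 14 \left|{\omega}\right|}}{7}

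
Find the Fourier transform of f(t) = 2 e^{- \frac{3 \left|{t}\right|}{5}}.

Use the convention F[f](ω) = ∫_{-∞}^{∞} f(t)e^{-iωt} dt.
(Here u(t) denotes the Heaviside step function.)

F(ω) = \frac{60}{25 \omega^{2} + 9}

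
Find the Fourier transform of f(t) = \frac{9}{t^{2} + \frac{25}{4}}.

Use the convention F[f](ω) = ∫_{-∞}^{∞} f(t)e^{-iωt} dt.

F(ω) = \frac{18 \pi e^{- \frac{5 \left|{\omega}\right|}{2}}}{5}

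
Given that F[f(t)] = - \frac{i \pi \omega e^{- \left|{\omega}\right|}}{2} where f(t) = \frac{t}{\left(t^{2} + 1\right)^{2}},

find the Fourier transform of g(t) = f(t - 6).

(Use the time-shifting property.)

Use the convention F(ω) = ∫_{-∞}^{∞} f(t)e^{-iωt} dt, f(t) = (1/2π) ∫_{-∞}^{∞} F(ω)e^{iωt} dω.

F[g](ω) = - \frac{i \pi \omega e^{- 6 i \omega - \left|{\omega}\right|}}{2}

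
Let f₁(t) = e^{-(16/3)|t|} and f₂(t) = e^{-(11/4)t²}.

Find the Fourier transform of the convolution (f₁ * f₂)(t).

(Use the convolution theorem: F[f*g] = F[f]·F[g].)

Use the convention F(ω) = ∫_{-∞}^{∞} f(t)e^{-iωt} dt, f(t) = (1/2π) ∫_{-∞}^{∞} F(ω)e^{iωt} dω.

F[f₁*f₂](ω) = \frac{192 \sqrt{11} \sqrt{\pi} e^{- \frac{\omega^{2}}{11}}}{11 \left(9 \omega^{2} + 256\right)}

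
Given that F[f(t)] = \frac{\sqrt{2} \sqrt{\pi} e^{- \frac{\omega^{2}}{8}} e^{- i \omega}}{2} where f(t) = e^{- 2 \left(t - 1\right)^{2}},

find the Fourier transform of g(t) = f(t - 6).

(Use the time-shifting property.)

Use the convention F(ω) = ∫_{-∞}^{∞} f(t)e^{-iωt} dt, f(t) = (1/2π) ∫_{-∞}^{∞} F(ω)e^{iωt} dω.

F[g](ω) = \frac{\sqrt{2} \sqrt{\pi} e^{- \frac{\omega \left(\omega + 56 i\right)}{8}}}{2}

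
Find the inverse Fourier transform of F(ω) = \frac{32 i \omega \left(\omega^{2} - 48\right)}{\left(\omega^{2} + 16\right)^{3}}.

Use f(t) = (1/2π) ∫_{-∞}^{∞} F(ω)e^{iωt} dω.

f(t) = 8 t e^{- 4 \left|{t}\right|} \left|{t}\right|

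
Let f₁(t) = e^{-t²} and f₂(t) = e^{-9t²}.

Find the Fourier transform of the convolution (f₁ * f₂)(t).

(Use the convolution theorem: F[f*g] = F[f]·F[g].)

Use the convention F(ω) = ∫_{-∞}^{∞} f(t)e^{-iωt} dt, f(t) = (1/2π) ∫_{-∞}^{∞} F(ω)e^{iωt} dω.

F[f₁*f₂](ω) = \frac{\pi e^{- \frac{5 \omega^{2}}{18}}}{3}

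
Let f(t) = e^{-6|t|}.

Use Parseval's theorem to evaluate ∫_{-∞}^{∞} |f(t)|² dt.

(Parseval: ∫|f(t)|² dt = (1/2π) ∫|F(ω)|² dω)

∫|f(t)|² dt = \frac{1}{6}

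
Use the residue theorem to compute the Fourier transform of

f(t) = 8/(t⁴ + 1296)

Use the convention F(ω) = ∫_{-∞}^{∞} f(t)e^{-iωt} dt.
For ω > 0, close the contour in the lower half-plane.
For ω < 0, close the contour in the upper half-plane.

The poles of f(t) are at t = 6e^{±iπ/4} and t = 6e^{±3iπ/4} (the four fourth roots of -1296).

Let g(z) = f(z)e^{-iωz}; for large |z| the factor e^{-iωz} decays in the lower half-plane when ω > 0 and in the upper half-plane when ω < 0.

Case ω > 0 (lower half-plane, clockwise contour ⇒ F(ω) = -2πi·ΣRes):
  Res_{z = - 3 \sqrt{2} - 3 \sqrt{2} i} g(z) = \frac{\sqrt{2} i \left(1 - i\right) e^{3 \sqrt{2} \omega \left(-1 + i\right)}}{216}
  Res_{z = 3 \sqrt{2} - 3 \sqrt{2} i} g(z) = \frac{\sqrt{2} i \left(1 + i\right) e^{- 3 \sqrt{2} \omega \left(1 + i\right)}}{216}
  F(ω) = -2πi·ΣRes = \frac{\sqrt{2} \pi \left(1 - i\right) \left(e^{6 \sqrt{2} i \omega} + i\right) e^{- 3 \sqrt{2} \omega \left(1 + i\right)}}{108} = \frac{\pi e^{- 3 \sqrt{2} \omega} \sin{\left(3 \sqrt{2} \omega + \frac{\pi}{4} \right)}}{27}

Case ω < 0 (upper half-plane, counterclockwise contour ⇒ F(ω) = +2πi·ΣRes):
  Res_{z = 3 \sqrt{2} + 3 \sqrt{2} i} g(z) = \frac{\sqrt{2} i \left(-1 + i\right) e^{3 \sqrt{2} \omega \left(1 - i\right)}}{216}
  Res_{z = - 3 \sqrt{2} + 3 \sqrt{2} i} g(z) = \frac{\sqrt{2} \left(1 - i\right) e^{3 \sqrt{2} \omega \left(1 + i\right)}}{216}
  F(ω) = 2πi·ΣRes = - \frac{\sqrt{2} i \pi \left(i \left(1 - i\right) e^{3 \sqrt{2} \omega \left(1 - i\right)} - \left(1 - i\right) e^{3 \sqrt{2} \omega \left(1 + i\right)}\right)}{108} = \frac{\pi e^{3 \sqrt{2} \omega} \cos{\left(3 \sqrt{2} \omega + \frac{\pi}{4} \right)}}{27}

Both cases combine into a single formula in |ω|:

F(ω) = \frac{\pi e^{- 3 \sqrt{2} \left|{\omega}\right|} \sin{\left(3 \sqrt{2} \left|{\omega}\right| + \frac{\pi}{4} \right)}}{27}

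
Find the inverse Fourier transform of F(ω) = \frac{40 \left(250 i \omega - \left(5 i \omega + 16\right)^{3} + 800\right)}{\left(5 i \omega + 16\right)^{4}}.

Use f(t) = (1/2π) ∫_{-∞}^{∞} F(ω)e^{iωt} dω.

f(t) = 8 \left(t^{2} - 1\right) e^{- \frac{16 t}{5}} u\left(t\right)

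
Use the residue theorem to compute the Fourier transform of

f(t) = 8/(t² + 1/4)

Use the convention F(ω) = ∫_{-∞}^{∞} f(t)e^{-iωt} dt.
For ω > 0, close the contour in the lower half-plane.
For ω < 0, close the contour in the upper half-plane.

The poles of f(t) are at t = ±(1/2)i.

Let g(z) = f(z)e^{-iωz}; for large |z| the factor e^{-iωz} decays in the lower half-plane when ω > 0 and in the upper half-plane when ω < 0.

Case ω > 0 (lower half-plane, clockwise contour ⇒ F(ω) = -2πi·ΣRes):
  Res_{z = - \frac{i}{2}} g(z) = 8 i e^{- \frac{\omega}{2}}
  F(ω) = -2πi·ΣRes = 16 \pi e^{- \frac{\omega}{2}}

Case ω < 0 (upper half-plane, counterclockwise contour ⇒ F(ω) = +2πi·ΣRes):
  Res_{z = \frac{i}{2}} g(z) = - 8 i e^{\frac{\omega}{2}}
  F(ω) = 2πi·ΣRes = 16 \pi e^{\frac{\omega}{2}}

Both cases combine into a single formula in |ω|:

F(ω) = 16 \pi e^{- \frac{\left|{\omega}\right|}{2}}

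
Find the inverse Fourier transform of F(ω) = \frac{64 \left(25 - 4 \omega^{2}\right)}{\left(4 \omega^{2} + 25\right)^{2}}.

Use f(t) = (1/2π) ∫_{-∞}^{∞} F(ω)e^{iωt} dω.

f(t) = 8 e^{- \frac{5 \left|{t}\right|}{2}} \left|{t}\right|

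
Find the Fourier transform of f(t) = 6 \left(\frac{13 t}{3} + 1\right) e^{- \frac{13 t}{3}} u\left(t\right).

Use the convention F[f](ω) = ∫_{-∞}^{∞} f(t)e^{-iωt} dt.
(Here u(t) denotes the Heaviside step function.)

F(ω) = \frac{18 \left(- 3 i \omega - 26\right)}{9 \omega^{2} - 78 i \omega - 169}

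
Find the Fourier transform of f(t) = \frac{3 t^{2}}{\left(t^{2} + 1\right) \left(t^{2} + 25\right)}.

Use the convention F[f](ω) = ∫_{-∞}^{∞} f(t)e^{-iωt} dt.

F(ω) = \frac{\pi \left(5 - e^{4 \left|{\omega}\right|}\right) e^{- 5 \left|{\omega}\right|}}{8}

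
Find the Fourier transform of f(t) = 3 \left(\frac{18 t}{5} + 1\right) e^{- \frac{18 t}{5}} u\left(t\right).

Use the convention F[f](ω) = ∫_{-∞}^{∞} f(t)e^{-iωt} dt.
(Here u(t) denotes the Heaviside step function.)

F(ω) = \frac{15 \left(- 5 i \omega - 36\right)}{25 \omega^{2} - 180 i \omega - 324}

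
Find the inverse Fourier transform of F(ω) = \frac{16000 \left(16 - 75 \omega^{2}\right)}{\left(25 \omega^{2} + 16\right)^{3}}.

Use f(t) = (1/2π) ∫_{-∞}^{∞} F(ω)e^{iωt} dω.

f(t) = 8 t^{2} e^{- \frac{4 \left|{t}\right|}{5}}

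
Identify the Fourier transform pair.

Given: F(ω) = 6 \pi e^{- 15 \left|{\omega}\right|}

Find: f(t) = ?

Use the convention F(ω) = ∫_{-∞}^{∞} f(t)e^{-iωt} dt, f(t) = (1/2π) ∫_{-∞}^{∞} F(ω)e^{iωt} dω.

f(t) = \frac{90}{t^{2} + 225}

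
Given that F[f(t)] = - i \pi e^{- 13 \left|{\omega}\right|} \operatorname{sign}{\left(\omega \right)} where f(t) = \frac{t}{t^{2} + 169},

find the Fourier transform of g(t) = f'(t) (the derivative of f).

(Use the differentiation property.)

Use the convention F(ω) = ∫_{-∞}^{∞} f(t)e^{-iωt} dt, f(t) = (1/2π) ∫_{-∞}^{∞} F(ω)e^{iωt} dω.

F[g](ω) = \pi \omega e^{- 13 \left|{\omega}\right|} \operatorname{sign}{\left(\omega \right)}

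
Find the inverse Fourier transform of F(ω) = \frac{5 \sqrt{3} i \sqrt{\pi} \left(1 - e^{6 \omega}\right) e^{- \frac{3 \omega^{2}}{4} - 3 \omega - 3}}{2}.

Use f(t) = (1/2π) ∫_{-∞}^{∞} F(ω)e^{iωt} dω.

f(t) = 5 e^{- \frac{t^{2}}{3}} \sin{\left(2 t \right)}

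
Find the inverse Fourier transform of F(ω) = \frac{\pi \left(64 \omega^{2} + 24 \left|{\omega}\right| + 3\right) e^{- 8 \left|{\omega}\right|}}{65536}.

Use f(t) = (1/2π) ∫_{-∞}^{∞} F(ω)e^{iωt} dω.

f(t) = \frac{4}{\left(t^{2} + 64\right)^{3}}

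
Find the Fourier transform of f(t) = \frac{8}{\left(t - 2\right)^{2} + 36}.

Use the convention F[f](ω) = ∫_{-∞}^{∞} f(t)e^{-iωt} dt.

F(ω) = \frac{4 \pi e^{- 2 i \omega - 6 \left|{\omega}\right|}}{3}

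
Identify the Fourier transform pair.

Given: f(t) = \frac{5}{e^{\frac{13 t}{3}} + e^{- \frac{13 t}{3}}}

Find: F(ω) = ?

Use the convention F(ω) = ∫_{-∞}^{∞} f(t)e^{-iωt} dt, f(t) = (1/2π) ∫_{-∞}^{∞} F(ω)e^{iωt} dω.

F(ω) = \frac{15 \pi}{26 \cosh{\left(\frac{3 \pi \omega}{26} \right)}}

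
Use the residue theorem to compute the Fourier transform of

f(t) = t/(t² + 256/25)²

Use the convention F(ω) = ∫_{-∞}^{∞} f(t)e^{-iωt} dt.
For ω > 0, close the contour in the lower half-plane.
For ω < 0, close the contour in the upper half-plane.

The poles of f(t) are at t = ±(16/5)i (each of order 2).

Let g(z) = f(z)e^{-iωz}; for large |z| the factor e^{-iωz} decays in the lower half-plane when ω > 0 and in the upper half-plane when ω < 0.

Case ω > 0 (lower half-plane, clockwise contour ⇒ F(ω) = -2πi·ΣRes):
  Res_{z = - \frac{16 i}{5}} g(z) = \frac{5 \omega e^{- \frac{16 \omega}{5}}}{64} (pole of order 2)
  F(ω) = -2πi·ΣRes = - \frac{5 i \pi \omega e^{- \frac{16 \omega}{5}}}{32}

Case ω < 0 (upper half-plane, counterclockwise contour ⇒ F(ω) = +2πi·ΣRes):
  Res_{z = \frac{16 i}{5}} g(z) = - \frac{5 \omega e^{\frac{16 \omega}{5}}}{64} (pole of order 2)
  F(ω) = 2πi·ΣRes = - \frac{5 i \pi \omega e^{\frac{16 \omega}{5}}}{32}

Both cases combine into a single formula in |ω|:

F(ω) = - \frac{5 i \pi \omega e^{- \frac{16 \left|{\omega}\right|}{5}}}{32}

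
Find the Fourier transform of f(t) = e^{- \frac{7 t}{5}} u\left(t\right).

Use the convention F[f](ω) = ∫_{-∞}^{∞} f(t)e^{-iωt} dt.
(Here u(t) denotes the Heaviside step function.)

F(ω) = \frac{5}{5 i \omega + 7}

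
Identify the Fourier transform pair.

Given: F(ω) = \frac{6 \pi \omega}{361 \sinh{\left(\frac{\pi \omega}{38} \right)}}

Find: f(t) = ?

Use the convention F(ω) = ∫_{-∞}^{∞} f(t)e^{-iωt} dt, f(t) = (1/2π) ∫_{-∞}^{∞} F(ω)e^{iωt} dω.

f(t) = \frac{6}{\cosh^{2}{\left(19 t \right)}}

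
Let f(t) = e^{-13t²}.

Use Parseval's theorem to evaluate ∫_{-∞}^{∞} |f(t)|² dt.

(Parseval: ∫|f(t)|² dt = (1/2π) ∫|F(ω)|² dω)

∫|f(t)|² dt = \frac{\sqrt{26} \sqrt{\pi}}{26}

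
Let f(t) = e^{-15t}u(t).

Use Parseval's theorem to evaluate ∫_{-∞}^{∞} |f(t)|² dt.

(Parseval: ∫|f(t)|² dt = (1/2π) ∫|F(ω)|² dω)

∫|f(t)|² dt = \frac{1}{30}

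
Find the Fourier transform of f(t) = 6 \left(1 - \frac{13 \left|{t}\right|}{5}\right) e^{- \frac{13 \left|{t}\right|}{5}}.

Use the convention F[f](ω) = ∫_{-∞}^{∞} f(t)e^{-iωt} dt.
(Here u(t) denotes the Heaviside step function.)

F(ω) = \frac{39000 \omega^{2}}{\left(25 \omega^{2} + 169\right)^{2}}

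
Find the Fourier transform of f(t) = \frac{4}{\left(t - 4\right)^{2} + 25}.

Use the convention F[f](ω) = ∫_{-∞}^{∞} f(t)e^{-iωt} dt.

F(ω) = \frac{4 \pi e^{- 4 i \omega - 5 \left|{\omega}\right|}}{5}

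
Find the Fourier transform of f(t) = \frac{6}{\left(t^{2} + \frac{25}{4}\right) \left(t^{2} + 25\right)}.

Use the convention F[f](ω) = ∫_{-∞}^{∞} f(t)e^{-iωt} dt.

F(ω) = - \frac{8 \pi e^{- 5 \left|{\omega}\right|}}{125} + \frac{16 \pi e^{- \frac{5 \left|{\omega}\right|}{2}}}{125}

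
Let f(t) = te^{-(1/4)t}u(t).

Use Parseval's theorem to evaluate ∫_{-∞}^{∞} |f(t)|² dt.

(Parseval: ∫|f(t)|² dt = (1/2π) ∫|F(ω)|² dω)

∫|f(t)|² dt = 16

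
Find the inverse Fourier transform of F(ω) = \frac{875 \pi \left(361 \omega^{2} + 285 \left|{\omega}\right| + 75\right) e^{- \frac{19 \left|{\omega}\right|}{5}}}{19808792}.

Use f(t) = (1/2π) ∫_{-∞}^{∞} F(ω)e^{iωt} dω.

f(t) = \frac{7}{\left(t^{2} + \frac{361}{25}\right)^{3}}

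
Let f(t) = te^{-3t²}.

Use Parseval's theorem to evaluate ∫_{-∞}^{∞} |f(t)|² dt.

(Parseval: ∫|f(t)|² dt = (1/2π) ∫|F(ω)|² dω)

∫|f(t)|² dt = \frac{\sqrt{6} \sqrt{\pi}}{72}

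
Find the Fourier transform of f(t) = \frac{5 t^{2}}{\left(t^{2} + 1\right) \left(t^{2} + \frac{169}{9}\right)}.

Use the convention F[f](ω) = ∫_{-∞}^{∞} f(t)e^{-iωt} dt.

F(ω) = - \frac{9 \pi e^{- \left|{\omega}\right|}}{32} + \frac{39 \pi e^{- \frac{13 \left|{\omega}\right|}{3}}}{32}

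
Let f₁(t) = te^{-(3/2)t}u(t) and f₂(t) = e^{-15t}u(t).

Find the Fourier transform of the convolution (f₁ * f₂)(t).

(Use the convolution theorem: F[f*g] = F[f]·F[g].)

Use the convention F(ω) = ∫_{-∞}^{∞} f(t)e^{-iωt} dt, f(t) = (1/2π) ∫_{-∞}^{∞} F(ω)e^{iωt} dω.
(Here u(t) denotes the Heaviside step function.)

F[f₁*f₂](ω) = \frac{4}{\left(i \omega + 15\right) \left(2 i \omega + 3\right)^{2}}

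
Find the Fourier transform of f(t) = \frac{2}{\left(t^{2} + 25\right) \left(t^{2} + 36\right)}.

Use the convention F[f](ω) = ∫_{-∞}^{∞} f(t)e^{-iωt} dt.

F(ω) = \frac{\pi \left(6 e^{\left|{\omega}\right|} - 5\right) e^{- 6 \left|{\omega}\right|}}{165}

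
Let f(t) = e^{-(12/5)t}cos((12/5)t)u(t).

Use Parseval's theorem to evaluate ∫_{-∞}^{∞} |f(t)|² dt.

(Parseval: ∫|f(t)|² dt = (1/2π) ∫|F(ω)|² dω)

∫|f(t)|² dt = \frac{5}{32}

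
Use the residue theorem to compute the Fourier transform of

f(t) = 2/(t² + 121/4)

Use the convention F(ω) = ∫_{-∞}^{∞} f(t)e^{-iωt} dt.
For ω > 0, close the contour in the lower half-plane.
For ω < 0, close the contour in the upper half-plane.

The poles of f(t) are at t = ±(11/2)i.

Let g(z) = f(z)e^{-iωz}; for large |z| the factor e^{-iωz} decays in the lower half-plane when ω > 0 and in the upper half-plane when ω < 0.

Case ω > 0 (lower half-plane, clockwise contour ⇒ F(ω) = -2πi·ΣRes):
  Res_{z = - \frac{11 i}{2}} g(z) = \frac{2 i e^{- \frac{11 \omega}{2}}}{11}
  F(ω) = -2πi·ΣRes = \frac{4 \pi e^{- \frac{11 \omega}{2}}}{11}

Case ω < 0 (upper half-plane, counterclockwise contour ⇒ F(ω) = +2πi·ΣRes):
  Res_{z = \frac{11 i}{2}} g(z) = - \frac{2 i e^{\frac{11 \omega}{2}}}{11}
  F(ω) = 2πi·ΣRes = \frac{4 \pi e^{\frac{11 \omega}{2}}}{11}

Both cases combine into a single formula in |ω|:

F(ω) = \frac{4 \pi e^{- \frac{11 \left|{\omega}\right|}{2}}}{11}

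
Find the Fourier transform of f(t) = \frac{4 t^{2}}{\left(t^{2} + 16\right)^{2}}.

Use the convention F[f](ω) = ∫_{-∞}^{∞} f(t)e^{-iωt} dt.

F(ω) = \frac{\pi \left(1 - 4 \left|{\omega}\right|\right) e^{- 4 \left|{\omega}\right|}}{2}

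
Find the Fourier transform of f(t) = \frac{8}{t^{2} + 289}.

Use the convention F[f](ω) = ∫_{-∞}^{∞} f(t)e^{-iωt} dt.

F(ω) = \frac{8 \pi e^{- 17 \left|{\omega}\right|}}{17}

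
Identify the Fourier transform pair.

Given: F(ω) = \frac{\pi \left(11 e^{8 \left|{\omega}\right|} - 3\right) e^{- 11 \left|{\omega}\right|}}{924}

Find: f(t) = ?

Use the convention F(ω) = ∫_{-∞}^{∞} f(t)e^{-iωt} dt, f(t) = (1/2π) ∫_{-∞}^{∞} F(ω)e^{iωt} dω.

f(t) = \frac{4}{\left(t^{2} + 9\right) \left(t^{2} + 121\right)}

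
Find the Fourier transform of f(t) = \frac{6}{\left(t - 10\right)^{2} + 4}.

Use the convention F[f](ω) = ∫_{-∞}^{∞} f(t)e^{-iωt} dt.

F(ω) = 3 \pi e^{- 10 i \omega - 2 \left|{\omega}\right|}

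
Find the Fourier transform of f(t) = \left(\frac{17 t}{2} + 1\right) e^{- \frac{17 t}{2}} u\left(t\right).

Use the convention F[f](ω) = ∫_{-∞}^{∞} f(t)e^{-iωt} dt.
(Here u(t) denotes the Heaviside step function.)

F(ω) = \frac{4 \left(- i \omega - 17\right)}{4 \omega^{2} - 68 i \omega - 289}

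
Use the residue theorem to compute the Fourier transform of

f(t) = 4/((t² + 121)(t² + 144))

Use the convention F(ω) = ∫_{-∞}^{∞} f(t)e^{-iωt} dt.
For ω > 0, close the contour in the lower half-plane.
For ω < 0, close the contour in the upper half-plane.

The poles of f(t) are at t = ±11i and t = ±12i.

Let g(z) = f(z)e^{-iωz}; for large |z| the factor e^{-iωz} decays in the lower half-plane when ω > 0 and in the upper half-plane when ω < 0.

Case ω > 0 (lower half-plane, clockwise contour ⇒ F(ω) = -2πi·ΣRes):
  Res_{z = - 11 i} g(z) = \frac{2 i e^{- 11 \omega}}{253}
  Res_{z = - 12 i} g(z) = - \frac{i e^{- 12 \omega}}{138}
  F(ω) = -2πi·ΣRes = \frac{\pi \left(12 e^{\omega} - 11\right) e^{- 12 \omega}}{759}

Case ω < 0 (upper half-plane, counterclockwise contour ⇒ F(ω) = +2πi·ΣRes):
  Res_{z = 11 i} g(z) = - \frac{2 i e^{11 \omega}}{253}
  Res_{z = 12 i} g(z) = \frac{i e^{12 \omega}}{138}
  F(ω) = 2πi·ΣRes = \frac{\pi \left(12 - 11 e^{\omega}\right) e^{11 \omega}}{759}

Both cases combine into a single formula in |ω|:

F(ω) = \frac{\pi \left(12 e^{\left|{\omega}\right|} - 11\right) e^{- 12 \left|{\omega}\right|}}{759}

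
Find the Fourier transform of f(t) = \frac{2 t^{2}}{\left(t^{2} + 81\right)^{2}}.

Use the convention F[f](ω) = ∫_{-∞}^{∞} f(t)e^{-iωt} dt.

F(ω) = \frac{\pi \left(1 - 9 \left|{\omega}\right|\right) e^{- 9 \left|{\omega}\right|}}{9}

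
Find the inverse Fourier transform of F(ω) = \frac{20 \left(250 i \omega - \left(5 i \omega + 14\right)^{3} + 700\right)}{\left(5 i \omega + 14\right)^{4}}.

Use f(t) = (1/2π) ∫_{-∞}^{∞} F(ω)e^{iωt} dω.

f(t) = 4 \left(t^{2} - 1\right) e^{- \frac{14 t}{5}} u\left(t\right)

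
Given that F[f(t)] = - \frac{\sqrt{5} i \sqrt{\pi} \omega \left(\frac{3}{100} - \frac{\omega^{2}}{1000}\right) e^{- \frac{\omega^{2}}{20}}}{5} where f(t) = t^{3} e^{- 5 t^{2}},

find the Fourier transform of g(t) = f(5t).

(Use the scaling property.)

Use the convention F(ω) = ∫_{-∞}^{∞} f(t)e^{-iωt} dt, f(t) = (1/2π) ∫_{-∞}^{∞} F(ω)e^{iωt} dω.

F[g](ω) = \frac{\sqrt{5} i \sqrt{\pi} \omega \left(\omega^{2} - 750\right) e^{- \frac{\omega^{2}}{500}}}{3125000}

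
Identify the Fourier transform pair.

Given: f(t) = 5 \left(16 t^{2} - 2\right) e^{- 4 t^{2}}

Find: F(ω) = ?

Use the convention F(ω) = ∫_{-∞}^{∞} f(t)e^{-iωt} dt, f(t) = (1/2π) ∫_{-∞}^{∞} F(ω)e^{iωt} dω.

F(ω) = - \frac{5 \sqrt{\pi} \omega^{2} e^{- \frac{\omega^{2}}{16}}}{8}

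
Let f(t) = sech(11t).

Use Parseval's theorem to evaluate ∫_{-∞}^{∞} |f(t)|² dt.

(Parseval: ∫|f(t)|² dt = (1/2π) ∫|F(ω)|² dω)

∫|f(t)|² dt = \frac{2}{11}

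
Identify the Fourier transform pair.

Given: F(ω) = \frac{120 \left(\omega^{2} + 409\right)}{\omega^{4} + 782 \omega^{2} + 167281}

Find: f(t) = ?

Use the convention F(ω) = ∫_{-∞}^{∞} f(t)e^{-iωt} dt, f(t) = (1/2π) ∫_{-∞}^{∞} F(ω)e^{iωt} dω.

f(t) = 3 e^{- 20 \left|{t}\right|} \cos{\left(3 t \right)}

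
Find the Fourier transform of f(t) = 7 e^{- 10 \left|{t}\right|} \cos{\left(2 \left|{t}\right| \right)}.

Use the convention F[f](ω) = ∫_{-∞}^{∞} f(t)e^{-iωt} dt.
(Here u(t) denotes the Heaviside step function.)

F(ω) = \frac{140 \left(\omega^{2} + 104\right)}{\omega^{4} + 192 \omega^{2} + 10816}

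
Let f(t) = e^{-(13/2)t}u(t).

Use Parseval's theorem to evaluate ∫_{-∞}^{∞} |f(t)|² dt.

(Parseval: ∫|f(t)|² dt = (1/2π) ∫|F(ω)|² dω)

∫|f(t)|² dt = \frac{1}{13}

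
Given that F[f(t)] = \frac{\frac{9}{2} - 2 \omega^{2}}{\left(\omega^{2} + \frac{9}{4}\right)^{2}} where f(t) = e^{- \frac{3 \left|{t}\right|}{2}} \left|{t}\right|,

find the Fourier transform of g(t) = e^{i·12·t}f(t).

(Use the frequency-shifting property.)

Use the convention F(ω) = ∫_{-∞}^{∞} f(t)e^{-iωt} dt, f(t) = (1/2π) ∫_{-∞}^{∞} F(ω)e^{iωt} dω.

F[g](ω) = \frac{8 \left(9 - 4 \left(\omega - 12\right)^{2}\right)}{\left(4 \left(\omega - 12\right)^{2} + 9\right)^{2}}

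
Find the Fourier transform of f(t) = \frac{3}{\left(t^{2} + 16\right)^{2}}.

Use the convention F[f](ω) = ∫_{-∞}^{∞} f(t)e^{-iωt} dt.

F(ω) = \frac{3 \pi \left(4 \left|{\omega}\right| + 1\right) e^{- 4 \left|{\omega}\right|}}{128}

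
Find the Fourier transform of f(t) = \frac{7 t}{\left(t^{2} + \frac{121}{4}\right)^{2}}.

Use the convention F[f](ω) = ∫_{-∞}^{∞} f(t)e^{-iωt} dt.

F(ω) = - \frac{7 i \pi \omega e^{- \frac{11 \left|{\omega}\right|}{2}}}{11}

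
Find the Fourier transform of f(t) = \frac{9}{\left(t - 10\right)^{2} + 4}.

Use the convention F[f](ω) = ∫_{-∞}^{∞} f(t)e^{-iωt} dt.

F(ω) = \frac{9 \pi e^{- 10 i \omega - 2 \left|{\omega}\right|}}{2}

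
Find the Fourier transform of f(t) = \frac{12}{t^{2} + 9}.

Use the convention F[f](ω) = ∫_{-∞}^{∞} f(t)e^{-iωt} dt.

F(ω) = 4 \pi e^{- 3 \left|{\omega}\right|}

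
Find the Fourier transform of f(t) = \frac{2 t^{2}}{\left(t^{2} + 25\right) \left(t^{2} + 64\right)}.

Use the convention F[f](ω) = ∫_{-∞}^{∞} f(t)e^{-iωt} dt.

F(ω) = \frac{2 \pi \left(8 - 5 e^{3 \left|{\omega}\right|}\right) e^{- 8 \left|{\omega}\right|}}{39}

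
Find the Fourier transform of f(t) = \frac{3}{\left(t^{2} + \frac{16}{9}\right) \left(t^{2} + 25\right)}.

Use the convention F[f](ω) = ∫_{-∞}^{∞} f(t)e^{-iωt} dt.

F(ω) = - \frac{27 \pi e^{- 5 \left|{\omega}\right|}}{1045} + \frac{81 \pi e^{- \frac{4 \left|{\omega}\right|}{3}}}{836}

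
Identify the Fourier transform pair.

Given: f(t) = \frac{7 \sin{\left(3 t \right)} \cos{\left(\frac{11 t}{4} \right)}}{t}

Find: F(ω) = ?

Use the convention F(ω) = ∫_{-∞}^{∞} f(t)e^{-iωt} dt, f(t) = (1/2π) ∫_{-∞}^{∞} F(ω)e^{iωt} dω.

F(ω) = \begin{cases} 7 \pi & \text{for}\: \omega > - \frac{1}{4} \wedge \omega < \frac{1}{4} \\\frac{7 \pi}{2} & \text{for}\: \omega > - \frac{23}{4} \wedge \omega < \frac{23}{4} \\0 & \text{otherwise} \end{cases}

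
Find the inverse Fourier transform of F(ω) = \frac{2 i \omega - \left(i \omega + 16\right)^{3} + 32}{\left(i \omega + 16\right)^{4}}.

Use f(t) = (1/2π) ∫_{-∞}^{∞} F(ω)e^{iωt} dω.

f(t) = \left(t^{2} - 1\right) e^{- 16 t} u\left(t\right)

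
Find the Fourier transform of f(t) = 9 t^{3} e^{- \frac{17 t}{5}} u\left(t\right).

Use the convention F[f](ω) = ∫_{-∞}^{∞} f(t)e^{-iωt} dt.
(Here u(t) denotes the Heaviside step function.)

F(ω) = \frac{33750}{\left(5 i \omega + 17\right)^{4}}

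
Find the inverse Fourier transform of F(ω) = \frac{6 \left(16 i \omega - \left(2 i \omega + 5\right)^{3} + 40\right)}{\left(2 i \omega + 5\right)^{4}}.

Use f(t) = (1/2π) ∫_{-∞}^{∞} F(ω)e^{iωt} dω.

f(t) = 3 \left(t^{2} - 1\right) e^{- \frac{5 t}{2}} u\left(t\right)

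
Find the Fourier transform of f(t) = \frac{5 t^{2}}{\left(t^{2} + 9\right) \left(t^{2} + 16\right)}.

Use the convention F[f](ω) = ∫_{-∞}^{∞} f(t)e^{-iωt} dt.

F(ω) = \frac{5 \pi \left(4 - 3 e^{\left|{\omega}\right|}\right) e^{- 4 \left|{\omega}\right|}}{7}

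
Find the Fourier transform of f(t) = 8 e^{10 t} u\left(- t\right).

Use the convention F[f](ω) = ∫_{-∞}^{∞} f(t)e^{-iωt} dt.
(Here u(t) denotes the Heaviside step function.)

F(ω) = - \frac{8}{i \omega - 10}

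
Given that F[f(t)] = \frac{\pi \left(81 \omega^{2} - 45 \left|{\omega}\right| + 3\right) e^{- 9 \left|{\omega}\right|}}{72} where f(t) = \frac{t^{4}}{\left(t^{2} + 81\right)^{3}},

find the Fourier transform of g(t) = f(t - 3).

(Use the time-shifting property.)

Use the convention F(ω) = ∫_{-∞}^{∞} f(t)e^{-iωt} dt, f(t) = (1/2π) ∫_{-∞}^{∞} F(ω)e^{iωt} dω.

F[g](ω) = \frac{\pi \left(27 \omega^{2} - 15 \left|{\omega}\right| + 1\right) e^{- 3 i \omega - 9 \left|{\omega}\right|}}{24}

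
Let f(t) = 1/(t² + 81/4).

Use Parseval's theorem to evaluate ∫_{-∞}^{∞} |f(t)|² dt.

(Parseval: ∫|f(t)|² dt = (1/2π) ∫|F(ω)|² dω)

∫|f(t)|² dt = \frac{4 \pi}{729}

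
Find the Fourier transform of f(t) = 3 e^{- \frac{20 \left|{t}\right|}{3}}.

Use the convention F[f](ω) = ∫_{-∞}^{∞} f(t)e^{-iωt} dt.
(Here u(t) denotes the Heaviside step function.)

F(ω) = \frac{360}{9 \omega^{2} + 400}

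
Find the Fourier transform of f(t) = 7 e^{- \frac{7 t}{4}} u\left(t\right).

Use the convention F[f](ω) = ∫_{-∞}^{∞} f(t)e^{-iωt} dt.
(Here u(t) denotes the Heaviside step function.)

F(ω) = \frac{28}{4 i \omega + 7}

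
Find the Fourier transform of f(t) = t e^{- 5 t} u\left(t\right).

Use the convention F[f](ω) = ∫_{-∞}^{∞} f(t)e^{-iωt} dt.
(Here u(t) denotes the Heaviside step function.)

F(ω) = \frac{1}{\left(i \omega + 5\right)^{2}}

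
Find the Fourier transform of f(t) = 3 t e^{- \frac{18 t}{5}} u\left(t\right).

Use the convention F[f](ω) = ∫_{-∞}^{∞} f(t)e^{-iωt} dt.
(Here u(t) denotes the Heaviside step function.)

F(ω) = \frac{75}{\left(5 i \omega + 18\right)^{2}}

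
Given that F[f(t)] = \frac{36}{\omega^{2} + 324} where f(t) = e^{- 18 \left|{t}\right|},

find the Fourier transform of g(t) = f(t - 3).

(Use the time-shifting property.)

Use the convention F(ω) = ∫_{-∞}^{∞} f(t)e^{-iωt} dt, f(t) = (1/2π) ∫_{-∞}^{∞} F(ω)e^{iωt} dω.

F[g](ω) = \frac{36 e^{- 3 i \omega}}{\omega^{2} + 324}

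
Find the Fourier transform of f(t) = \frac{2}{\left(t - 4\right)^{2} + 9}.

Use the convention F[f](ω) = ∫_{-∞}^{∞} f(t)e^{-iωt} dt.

F(ω) = \frac{2 \pi e^{- 4 i \omega - 3 \left|{\omega}\right|}}{3}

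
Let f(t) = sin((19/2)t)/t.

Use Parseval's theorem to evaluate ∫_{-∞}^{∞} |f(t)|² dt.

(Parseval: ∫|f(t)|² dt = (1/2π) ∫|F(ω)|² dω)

∫|f(t)|² dt = \frac{19 \pi}{2}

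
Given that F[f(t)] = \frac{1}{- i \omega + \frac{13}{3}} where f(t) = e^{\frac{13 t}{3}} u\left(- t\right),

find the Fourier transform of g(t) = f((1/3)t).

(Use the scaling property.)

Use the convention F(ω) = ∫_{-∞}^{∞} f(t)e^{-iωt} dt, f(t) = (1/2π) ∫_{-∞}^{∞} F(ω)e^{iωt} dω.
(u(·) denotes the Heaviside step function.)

F[g](ω) = - \frac{9}{9 i \omega - 13}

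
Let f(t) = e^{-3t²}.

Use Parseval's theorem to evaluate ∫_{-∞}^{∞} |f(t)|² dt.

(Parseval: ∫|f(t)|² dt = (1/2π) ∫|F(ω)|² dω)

∫|f(t)|² dt = \frac{\sqrt{6} \sqrt{\pi}}{6}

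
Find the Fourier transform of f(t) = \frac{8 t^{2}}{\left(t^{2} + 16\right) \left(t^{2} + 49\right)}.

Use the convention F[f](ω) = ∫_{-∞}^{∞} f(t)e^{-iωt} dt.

F(ω) = \frac{8 \pi \left(7 - 4 e^{3 \left|{\omega}\right|}\right) e^{- 7 \left|{\omega}\right|}}{33}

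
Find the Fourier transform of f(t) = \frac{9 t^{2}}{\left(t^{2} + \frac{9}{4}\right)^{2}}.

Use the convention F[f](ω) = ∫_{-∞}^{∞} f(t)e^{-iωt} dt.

F(ω) = \frac{3 \pi \left(2 - 3 \left|{\omega}\right|\right) e^{- \frac{3 \left|{\omega}\right|}{2}}}{2}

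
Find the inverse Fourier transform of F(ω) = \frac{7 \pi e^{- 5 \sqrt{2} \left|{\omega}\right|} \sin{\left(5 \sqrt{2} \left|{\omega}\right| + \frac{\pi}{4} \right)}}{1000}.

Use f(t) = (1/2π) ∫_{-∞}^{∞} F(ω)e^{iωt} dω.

f(t) = \frac{7}{t^{4} + 10000}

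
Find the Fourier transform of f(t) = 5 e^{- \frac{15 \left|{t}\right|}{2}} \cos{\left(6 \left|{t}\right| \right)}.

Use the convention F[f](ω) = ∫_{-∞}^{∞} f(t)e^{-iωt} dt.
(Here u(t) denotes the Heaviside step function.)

F(ω) = \frac{300 \left(4 \omega^{2} + 369\right)}{16 \omega^{4} + 648 \omega^{2} + 136161}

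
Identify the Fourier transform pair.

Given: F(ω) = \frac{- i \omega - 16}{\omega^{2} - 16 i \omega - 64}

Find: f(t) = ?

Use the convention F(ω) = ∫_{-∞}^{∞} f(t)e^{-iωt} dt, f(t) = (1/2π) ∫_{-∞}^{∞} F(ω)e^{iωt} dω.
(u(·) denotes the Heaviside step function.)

f(t) = \left(8 t + 1\right) e^{- 8 t} u\left(t\right)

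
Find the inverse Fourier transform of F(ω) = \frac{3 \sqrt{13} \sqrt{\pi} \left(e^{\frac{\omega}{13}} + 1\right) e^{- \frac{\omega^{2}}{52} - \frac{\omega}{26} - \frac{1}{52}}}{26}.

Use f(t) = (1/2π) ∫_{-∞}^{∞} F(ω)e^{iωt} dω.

f(t) = 3 e^{- 13 t^{2}} \cos{\left(t \right)}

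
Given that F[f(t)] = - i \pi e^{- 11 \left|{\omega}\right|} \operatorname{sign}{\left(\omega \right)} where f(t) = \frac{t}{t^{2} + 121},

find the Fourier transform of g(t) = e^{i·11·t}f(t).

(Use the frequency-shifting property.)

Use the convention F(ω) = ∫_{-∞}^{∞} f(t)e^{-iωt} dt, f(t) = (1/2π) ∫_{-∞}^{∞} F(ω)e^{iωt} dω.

F[g](ω) = - i \pi e^{- 11 \left|{\omega - 11}\right|} \operatorname{sign}{\left(\omega - 11 \right)}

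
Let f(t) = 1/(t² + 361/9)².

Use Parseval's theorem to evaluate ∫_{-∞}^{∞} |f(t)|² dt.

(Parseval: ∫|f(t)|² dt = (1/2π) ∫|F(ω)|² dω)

∫|f(t)|² dt = \frac{10935 \pi}{14301947824}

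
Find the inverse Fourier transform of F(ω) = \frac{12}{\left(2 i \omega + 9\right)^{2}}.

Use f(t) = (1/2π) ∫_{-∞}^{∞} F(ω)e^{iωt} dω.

f(t) = 3 t e^{- \frac{9 t}{2}} u\left(t\right)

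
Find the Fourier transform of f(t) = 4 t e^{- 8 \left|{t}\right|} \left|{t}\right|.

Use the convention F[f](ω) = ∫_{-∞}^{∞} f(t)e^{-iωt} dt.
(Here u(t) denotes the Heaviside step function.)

F(ω) = \frac{16 i \omega \left(\omega^{2} - 192\right)}{\left(\omega^{2} + 64\right)^{3}}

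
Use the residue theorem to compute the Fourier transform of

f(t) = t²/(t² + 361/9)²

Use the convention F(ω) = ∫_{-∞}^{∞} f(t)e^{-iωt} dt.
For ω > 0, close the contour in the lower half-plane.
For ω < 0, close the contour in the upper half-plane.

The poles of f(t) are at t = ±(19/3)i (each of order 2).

Let g(z) = f(z)e^{-iωz}; for large |z| the factor e^{-iωz} decays in the lower half-plane when ω > 0 and in the upper half-plane when ω < 0.

Case ω > 0 (lower half-plane, clockwise contour ⇒ F(ω) = -2πi·ΣRes):
  Res_{z = - \frac{19 i}{3}} g(z) = \frac{i \left(3 - 19 \omega\right) e^{- \frac{19 \omega}{3}}}{76} (pole of order 2)
  F(ω) = -2πi·ΣRes = \frac{\pi \left(3 - 19 \omega\right) e^{- \frac{19 \omega}{3}}}{38}

Case ω < 0 (upper half-plane, counterclockwise contour ⇒ F(ω) = +2πi·ΣRes):
  Res_{z = \frac{19 i}{3}} g(z) = \frac{i \left(- 19 \omega - 3\right) e^{\frac{19 \omega}{3}}}{76} (pole of order 2)
  F(ω) = 2πi·ΣRes = \frac{\pi \left(19 \omega + 3\right) e^{\frac{19 \omega}{3}}}{38}

Both cases combine into a single formula in |ω|:

F(ω) = \frac{\pi \left(3 - 19 \left|{\omega}\right|\right) e^{- \frac{19 \left|{\omega}\right|}{3}}}{38}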